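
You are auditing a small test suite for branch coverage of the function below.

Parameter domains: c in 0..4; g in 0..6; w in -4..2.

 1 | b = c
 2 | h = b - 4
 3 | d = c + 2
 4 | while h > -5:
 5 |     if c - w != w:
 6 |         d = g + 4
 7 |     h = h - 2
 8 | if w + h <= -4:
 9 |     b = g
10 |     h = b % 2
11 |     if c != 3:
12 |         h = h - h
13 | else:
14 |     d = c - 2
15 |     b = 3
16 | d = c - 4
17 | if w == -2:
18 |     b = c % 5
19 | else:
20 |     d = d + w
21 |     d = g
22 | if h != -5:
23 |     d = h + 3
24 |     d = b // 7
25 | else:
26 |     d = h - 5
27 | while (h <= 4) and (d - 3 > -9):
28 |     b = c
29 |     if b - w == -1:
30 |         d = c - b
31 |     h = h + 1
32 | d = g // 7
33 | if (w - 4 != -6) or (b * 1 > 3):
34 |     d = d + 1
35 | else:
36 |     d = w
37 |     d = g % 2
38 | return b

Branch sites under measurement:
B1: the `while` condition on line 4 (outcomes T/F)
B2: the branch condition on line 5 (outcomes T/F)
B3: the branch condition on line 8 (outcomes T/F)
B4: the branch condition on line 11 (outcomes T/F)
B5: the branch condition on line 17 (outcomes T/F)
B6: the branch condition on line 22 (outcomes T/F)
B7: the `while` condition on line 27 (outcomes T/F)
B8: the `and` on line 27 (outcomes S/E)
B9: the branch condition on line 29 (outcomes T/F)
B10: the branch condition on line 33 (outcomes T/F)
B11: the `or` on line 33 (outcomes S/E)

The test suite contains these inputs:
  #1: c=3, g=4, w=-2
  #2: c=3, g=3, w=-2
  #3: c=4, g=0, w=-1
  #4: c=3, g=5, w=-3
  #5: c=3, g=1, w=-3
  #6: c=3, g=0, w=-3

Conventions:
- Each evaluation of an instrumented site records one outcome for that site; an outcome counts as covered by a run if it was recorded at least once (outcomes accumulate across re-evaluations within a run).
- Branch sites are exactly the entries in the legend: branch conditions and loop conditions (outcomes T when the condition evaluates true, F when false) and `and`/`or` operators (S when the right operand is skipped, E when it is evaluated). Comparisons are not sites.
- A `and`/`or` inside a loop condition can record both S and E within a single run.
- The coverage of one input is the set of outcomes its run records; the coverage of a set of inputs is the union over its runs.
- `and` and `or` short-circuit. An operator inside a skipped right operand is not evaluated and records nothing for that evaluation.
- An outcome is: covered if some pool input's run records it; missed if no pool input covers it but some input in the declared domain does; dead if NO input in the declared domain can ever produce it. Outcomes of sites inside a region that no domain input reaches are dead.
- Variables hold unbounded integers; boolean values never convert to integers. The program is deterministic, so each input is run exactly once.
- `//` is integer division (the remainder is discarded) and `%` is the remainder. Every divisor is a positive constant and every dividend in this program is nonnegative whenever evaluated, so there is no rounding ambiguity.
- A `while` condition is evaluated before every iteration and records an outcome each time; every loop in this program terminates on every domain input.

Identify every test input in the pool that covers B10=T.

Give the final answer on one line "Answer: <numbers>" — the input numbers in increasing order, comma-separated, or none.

input #1 (c=3, g=4, w=-2): misses B10=T
input #2 (c=3, g=3, w=-2): misses B10=T
input #3 (c=4, g=0, w=-1): covers B10=T
input #4 (c=3, g=5, w=-3): covers B10=T
input #5 (c=3, g=1, w=-3): covers B10=T
input #6 (c=3, g=0, w=-3): covers B10=T

Answer: 3, 4, 5, 6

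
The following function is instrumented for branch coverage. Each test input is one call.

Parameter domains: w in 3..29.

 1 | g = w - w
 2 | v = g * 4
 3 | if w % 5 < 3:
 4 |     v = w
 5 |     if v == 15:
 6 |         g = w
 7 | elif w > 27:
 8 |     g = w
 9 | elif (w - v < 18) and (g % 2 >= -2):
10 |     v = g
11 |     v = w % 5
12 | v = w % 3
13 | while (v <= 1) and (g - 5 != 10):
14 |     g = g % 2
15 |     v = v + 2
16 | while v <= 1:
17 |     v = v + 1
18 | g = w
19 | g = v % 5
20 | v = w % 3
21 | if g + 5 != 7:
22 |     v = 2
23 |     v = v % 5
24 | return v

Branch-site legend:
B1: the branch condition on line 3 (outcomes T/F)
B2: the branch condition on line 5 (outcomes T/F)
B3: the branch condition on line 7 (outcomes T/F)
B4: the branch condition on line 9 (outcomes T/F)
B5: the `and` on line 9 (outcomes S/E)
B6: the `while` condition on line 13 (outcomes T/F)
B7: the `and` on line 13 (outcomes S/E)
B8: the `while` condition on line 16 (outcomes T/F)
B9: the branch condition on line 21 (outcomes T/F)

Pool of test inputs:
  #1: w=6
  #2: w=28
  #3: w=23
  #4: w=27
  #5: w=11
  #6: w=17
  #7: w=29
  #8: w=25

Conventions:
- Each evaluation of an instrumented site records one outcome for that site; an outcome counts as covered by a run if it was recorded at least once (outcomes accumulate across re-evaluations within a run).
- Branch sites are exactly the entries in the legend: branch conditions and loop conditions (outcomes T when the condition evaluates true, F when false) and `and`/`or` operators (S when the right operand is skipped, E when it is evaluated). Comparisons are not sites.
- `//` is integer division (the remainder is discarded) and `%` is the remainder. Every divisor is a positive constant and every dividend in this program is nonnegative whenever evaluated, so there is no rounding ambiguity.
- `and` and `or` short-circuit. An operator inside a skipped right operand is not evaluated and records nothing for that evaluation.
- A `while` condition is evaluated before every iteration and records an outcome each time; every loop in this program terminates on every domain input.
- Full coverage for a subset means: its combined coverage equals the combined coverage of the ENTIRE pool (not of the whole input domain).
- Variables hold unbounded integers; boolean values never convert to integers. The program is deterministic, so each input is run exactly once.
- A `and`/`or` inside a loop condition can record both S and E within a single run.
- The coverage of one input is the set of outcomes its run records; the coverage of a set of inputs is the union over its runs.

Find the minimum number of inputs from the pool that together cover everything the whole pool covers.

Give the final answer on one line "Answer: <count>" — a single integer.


run #1 (w=6) runs B1->T, B2->F, B7->E, B6->T, B7->S, B6->F, B8->F, B9->F; records B1=T, B2=F, B6=T, B6=F, B7=S, B7=E, B8=F, B9=F
run #2 (w=28) runs B1->F, B3->T, B7->E, B6->T, B7->S, B6->F, B8->F, B9->T; records B1=F, B3=T, B6=T, B6=F, B7=S, B7=E, B8=F, B9=T
run #3 (w=23) runs B1->F, B3->F, B5->S, B4->F, B7->S, B6->F, B8->F, B9->F; records B1=F, B3=F, B4=F, B5=S, B6=F, B7=S, B8=F, B9=F
run #4 (w=27) runs B1->T, B2->F, B7->E, B6->T, B7->S, B6->F, B8->F, B9->F; records B1=T, B2=F, B6=T, B6=F, B7=S, B7=E, B8=F, B9=F
run #5 (w=11) runs B1->T, B2->F, B7->S, B6->F, B8->F, B9->F; records B1=T, B2=F, B6=F, B7=S, B8=F, B9=F
run #6 (w=17) runs B1->T, B2->F, B7->S, B6->F, B8->F, B9->F; records B1=T, B2=F, B6=F, B7=S, B8=F, B9=F
run #7 (w=29) runs B1->F, B3->T, B7->S, B6->F, B8->F, B9->F; records B1=F, B3=T, B6=F, B7=S, B8=F, B9=F
run #8 (w=25) runs B1->T, B2->F, B7->E, B6->T, B7->S, B6->F, B8->F, B9->T; records B1=T, B2=F, B6=T, B6=F, B7=S, B7=E, B8=F, B9=T
the full pool covers 14 outcomes: B1=T, B1=F, B2=F, B3=T, B3=F, B4=F, B5=S, B6=T, B6=F, B7=S, B7=E, B8=F, B9=T, B9=F
every size-1 subset falls short of the 14 outcomes (best: 8/14)
every size-2 subset falls short of the 14 outcomes (best: 13/14)
inputs {1, 2, 3} (size 3) cover everything; no size-3 subset with a lexicographically smaller index list covers all 14
Answer: 3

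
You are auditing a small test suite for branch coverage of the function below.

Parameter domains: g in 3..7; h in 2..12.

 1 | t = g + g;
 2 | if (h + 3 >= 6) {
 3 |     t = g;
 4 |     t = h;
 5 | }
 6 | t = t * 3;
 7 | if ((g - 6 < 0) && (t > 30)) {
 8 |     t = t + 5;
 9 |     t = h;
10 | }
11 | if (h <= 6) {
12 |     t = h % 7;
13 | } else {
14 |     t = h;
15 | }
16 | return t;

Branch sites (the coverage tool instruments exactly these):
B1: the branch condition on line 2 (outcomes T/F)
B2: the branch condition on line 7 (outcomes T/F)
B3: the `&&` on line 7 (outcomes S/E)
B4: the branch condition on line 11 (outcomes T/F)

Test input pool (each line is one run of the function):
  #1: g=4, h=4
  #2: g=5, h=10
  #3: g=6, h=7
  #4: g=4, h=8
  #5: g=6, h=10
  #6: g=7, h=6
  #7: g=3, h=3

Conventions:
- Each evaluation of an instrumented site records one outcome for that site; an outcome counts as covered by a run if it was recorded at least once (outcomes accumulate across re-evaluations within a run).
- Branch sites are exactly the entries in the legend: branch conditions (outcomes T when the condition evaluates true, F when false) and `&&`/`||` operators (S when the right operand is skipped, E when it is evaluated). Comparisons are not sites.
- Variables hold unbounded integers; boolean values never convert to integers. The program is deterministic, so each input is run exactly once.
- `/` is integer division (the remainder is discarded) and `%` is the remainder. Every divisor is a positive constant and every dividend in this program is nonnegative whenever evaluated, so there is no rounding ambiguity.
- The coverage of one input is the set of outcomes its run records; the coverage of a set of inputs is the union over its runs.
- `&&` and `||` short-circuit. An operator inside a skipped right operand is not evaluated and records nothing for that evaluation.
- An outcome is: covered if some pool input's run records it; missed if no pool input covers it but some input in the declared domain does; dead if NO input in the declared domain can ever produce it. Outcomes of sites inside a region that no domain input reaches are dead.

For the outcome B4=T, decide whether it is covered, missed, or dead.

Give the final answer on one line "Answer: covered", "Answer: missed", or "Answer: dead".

B4=T is recorded by pool input(s) 1, 6, 7 -> covered

Answer: covered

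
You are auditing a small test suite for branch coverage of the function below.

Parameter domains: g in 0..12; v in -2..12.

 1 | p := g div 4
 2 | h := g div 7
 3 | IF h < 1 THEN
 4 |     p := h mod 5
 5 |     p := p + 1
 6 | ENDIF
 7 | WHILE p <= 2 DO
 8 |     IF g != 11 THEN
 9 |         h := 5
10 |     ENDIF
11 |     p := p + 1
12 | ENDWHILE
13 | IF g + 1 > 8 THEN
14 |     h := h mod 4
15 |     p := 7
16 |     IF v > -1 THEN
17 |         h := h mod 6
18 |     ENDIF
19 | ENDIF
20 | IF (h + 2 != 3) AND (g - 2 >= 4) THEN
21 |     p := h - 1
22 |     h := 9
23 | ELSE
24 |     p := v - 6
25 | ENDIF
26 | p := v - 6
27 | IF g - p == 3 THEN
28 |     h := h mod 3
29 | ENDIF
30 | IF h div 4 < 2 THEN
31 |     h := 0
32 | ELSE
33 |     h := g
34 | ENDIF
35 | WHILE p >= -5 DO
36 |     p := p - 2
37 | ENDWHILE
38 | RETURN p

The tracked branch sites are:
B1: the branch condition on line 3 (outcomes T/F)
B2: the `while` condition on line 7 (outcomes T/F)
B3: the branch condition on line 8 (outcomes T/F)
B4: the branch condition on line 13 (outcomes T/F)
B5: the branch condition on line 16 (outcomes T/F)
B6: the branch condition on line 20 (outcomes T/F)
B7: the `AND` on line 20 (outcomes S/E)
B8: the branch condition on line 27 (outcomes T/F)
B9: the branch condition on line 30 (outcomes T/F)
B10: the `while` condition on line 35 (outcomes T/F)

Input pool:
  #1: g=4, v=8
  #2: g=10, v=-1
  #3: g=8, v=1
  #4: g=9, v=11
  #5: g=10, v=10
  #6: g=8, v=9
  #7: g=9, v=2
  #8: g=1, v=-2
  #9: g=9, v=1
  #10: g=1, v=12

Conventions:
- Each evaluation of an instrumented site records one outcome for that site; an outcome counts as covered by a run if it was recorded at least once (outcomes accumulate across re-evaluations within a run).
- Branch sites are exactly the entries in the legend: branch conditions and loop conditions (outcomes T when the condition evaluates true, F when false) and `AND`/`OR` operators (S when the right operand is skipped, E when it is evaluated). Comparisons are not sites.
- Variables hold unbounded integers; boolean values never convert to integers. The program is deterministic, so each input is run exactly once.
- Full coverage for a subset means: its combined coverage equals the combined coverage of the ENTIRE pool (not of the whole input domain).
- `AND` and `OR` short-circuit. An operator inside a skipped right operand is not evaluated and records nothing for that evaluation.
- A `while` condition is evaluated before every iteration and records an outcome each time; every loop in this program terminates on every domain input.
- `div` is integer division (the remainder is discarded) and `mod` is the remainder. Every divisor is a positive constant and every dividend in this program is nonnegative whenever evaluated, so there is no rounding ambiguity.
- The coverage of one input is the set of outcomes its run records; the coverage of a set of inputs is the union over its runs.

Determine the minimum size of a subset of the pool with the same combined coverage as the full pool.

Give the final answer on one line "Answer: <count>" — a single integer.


input #1 (g=4, v=8): events B1->T, B2->T, B3->T, B2->T, B3->T, B2->F, B4->F, B7->E, B6->F, B8->F, B9->T, B10->T, B10->T, B10->T, ...; covers B1=T, B2=T, B2=F, B3=T, B4=F, B6=F, B7=E, B8=F, B9=T, B10=T, B10=F
input #2 (g=10, v=-1): events B1->F, B2->T, B3->T, B2->F, B4->T, B5->F, B7->S, B6->F, B8->F, B9->T, B10->F; covers B1=F, B2=T, B2=F, B3=T, B4=T, B5=F, B6=F, B7=S, B8=F, B9=T, B10=F
input #3 (g=8, v=1): events B1->F, B2->T, B3->T, B2->F, B4->T, B5->T, B7->S, B6->F, B8->F, B9->T, B10->T, B10->F; covers B1=F, B2=T, B2=F, B3=T, B4=T, B5=T, B6=F, B7=S, B8=F, B9=T, B10=T, B10=F
input #4 (g=9, v=11): events B1->F, B2->T, B3->T, B2->F, B4->T, B5->T, B7->S, B6->F, B8->F, B9->T, B10->T, B10->T, B10->T, B10->T, ...; covers B1=F, B2=T, B2=F, B3=T, B4=T, B5=T, B6=F, B7=S, B8=F, B9=T, B10=T, B10=F
input #5 (g=10, v=10): events B1->F, B2->T, B3->T, B2->F, B4->T, B5->T, B7->S, B6->F, B8->F, B9->T, B10->T, B10->T, B10->T, B10->T, ...; covers B1=F, B2=T, B2=F, B3=T, B4=T, B5=T, B6=F, B7=S, B8=F, B9=T, B10=T, B10=F
input #6 (g=8, v=9): events B1->F, B2->T, B3->T, B2->F, B4->T, B5->T, B7->S, B6->F, B8->F, B9->T, B10->T, B10->T, B10->T, B10->T, ...; covers B1=F, B2=T, B2=F, B3=T, B4=T, B5=T, B6=F, B7=S, B8=F, B9=T, B10=T, B10=F
input #7 (g=9, v=2): events B1->F, B2->T, B3->T, B2->F, B4->T, B5->T, B7->S, B6->F, B8->F, B9->T, B10->T, B10->F; covers B1=F, B2=T, B2=F, B3=T, B4=T, B5=T, B6=F, B7=S, B8=F, B9=T, B10=T, B10=F
input #8 (g=1, v=-2): events B1->T, B2->T, B3->T, B2->T, B3->T, B2->F, B4->F, B7->E, B6->F, B8->F, B9->T, B10->F; covers B1=T, B2=T, B2=F, B3=T, B4=F, B6=F, B7=E, B8=F, B9=T, B10=F
input #9 (g=9, v=1): events B1->F, B2->T, B3->T, B2->F, B4->T, B5->T, B7->S, B6->F, B8->F, B9->T, B10->T, B10->F; covers B1=F, B2=T, B2=F, B3=T, B4=T, B5=T, B6=F, B7=S, B8=F, B9=T, B10=T, B10=F
input #10 (g=1, v=12): events B1->T, B2->T, B3->T, B2->T, B3->T, B2->F, B4->F, B7->E, B6->F, B8->F, B9->T, B10->T, B10->T, B10->T, ...; covers B1=T, B2=T, B2=F, B3=T, B4=F, B6=F, B7=E, B8=F, B9=T, B10=T, B10=F
the full pool covers 16 outcomes: B1=T, B1=F, B2=T, B2=F, B3=T, B4=T, B4=F, B5=T, B5=F, B6=F, B7=S, B7=E, B8=F, B9=T, B10=T, B10=F
no size-1 subset reaches all 16 outcomes (best union: 12/16)
no size-2 subset reaches all 16 outcomes (best union: 15/16)
at size 3, {1, 2, 3} reaches all 16 outcomes; every lexicographically earlier size-3 subset fails
Answer: 3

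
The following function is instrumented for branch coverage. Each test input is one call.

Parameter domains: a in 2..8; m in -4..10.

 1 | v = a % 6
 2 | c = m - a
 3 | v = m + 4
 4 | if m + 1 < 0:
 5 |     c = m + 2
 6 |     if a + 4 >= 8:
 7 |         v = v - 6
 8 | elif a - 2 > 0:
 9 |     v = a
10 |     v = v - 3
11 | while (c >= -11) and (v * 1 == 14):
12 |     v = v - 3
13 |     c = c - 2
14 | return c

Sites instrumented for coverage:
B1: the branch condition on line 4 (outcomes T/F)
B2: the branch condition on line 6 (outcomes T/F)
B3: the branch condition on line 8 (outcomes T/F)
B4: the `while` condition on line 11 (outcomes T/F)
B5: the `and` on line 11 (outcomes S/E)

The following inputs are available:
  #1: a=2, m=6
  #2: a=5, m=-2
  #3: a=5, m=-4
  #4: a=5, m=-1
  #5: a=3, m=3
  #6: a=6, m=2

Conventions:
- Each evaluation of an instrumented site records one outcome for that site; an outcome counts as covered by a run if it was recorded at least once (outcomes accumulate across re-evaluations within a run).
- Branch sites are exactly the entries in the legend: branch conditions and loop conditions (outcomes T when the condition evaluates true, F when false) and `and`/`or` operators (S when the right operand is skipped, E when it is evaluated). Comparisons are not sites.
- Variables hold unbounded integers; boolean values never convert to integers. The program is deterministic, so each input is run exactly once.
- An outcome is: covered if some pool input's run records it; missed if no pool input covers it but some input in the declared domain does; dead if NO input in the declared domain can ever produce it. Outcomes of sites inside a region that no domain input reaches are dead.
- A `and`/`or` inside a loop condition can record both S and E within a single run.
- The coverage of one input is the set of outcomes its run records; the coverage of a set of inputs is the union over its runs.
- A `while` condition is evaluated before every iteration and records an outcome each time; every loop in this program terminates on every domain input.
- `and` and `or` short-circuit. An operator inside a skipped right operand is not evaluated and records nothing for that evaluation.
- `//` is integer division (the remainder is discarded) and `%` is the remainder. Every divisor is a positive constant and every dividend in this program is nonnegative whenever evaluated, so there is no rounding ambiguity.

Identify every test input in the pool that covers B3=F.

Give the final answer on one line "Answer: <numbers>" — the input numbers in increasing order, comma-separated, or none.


input #1 (a=2, m=6): records B3=F
input #2 (a=5, m=-2): does not record B3=F
input #3 (a=5, m=-4): does not record B3=F
input #4 (a=5, m=-1): does not record B3=F
input #5 (a=3, m=3): does not record B3=F
input #6 (a=6, m=2): does not record B3=F
Answer: 1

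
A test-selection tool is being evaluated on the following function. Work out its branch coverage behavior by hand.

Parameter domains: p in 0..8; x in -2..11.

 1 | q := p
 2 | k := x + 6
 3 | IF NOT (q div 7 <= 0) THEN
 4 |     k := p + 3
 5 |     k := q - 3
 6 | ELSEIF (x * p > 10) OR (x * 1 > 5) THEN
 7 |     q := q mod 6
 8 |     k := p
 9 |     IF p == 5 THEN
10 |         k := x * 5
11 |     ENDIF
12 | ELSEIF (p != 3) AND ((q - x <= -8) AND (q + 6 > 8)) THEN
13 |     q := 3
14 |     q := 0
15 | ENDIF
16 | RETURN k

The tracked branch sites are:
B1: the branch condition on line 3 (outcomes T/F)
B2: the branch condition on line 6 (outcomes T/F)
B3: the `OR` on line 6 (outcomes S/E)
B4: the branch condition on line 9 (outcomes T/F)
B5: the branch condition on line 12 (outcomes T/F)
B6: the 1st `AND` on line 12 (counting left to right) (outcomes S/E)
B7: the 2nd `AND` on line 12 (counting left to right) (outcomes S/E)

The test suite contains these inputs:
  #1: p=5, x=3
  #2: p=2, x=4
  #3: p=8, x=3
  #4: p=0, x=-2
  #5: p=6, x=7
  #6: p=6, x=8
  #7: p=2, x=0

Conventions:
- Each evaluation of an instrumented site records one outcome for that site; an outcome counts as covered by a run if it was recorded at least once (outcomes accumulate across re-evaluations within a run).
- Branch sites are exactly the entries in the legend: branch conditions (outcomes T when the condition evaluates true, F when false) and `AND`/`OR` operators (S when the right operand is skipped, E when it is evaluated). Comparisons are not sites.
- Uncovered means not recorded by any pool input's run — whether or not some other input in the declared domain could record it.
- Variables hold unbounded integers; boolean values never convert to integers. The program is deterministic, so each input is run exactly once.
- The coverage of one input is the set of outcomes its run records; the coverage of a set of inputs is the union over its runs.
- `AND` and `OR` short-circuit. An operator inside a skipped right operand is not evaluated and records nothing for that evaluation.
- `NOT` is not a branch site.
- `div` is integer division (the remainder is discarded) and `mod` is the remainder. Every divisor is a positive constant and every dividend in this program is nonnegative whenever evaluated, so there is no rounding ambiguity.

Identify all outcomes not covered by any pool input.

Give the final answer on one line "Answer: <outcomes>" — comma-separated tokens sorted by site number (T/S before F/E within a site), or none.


run #1 (p=5, x=3) runs B1->F, B3->S, B2->T, B4->T; records B1=F, B2=T, B3=S, B4=T
run #2 (p=2, x=4) runs B1->F, B3->E, B2->F, B6->E, B7->S, B5->F; records B1=F, B2=F, B3=E, B5=F, B6=E, B7=S
run #3 (p=8, x=3) runs B1->T; records B1=T
run #4 (p=0, x=-2) runs B1->F, B3->E, B2->F, B6->E, B7->S, B5->F; records B1=F, B2=F, B3=E, B5=F, B6=E, B7=S
run #5 (p=6, x=7) runs B1->F, B3->S, B2->T, B4->F; records B1=F, B2=T, B3=S, B4=F
run #6 (p=6, x=8) runs B1->F, B3->S, B2->T, B4->F; records B1=F, B2=T, B3=S, B4=F
run #7 (p=2, x=0) runs B1->F, B3->E, B2->F, B6->E, B7->S, B5->F; records B1=F, B2=F, B3=E, B5=F, B6=E, B7=S
union over the pool: B1=T, B1=F, B2=T, B2=F, B3=S, B3=E, B4=T, B4=F, B5=F, B6=E, B7=S
uncovered (3 of 14): B5=T, B6=S, B7=E
Answer: B5=T, B6=S, B7=E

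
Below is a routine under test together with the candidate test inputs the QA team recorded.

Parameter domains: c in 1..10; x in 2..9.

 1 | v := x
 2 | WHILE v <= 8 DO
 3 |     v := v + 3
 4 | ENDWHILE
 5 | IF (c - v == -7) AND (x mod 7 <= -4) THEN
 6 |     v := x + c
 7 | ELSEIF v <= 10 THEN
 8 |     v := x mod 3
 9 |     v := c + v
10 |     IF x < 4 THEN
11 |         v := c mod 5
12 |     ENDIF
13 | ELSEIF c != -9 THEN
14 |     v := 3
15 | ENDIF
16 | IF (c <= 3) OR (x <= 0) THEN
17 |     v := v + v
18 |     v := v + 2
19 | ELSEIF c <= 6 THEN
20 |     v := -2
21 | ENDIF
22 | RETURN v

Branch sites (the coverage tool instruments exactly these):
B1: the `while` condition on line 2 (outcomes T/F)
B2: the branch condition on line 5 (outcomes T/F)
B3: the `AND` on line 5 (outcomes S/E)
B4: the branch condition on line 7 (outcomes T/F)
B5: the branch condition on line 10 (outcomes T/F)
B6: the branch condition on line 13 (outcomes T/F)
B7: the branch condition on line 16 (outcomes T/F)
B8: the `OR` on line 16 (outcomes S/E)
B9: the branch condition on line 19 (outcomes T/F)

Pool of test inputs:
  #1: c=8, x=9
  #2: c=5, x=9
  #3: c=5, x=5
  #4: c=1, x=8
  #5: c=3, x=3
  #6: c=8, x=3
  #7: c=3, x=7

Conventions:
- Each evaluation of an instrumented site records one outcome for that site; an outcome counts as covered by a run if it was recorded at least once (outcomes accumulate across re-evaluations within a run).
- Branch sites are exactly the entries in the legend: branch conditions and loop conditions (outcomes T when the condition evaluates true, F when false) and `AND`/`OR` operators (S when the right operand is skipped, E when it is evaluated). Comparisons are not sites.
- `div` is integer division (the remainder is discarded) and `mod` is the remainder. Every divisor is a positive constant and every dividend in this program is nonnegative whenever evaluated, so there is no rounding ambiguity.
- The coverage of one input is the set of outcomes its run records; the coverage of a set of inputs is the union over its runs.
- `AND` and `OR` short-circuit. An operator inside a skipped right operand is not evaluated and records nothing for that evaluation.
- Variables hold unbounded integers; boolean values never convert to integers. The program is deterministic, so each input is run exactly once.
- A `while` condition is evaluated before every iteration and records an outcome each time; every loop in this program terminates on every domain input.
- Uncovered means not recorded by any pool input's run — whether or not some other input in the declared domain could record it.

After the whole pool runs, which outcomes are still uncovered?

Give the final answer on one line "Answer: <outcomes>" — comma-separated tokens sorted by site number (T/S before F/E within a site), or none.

test 1 (c=8, x=9) hits B1=F, B2=F, B3=S, B4=T, B5=F, B7=F, B8=E, B9=F
test 2 (c=5, x=9) hits B1=F, B2=F, B3=S, B4=T, B5=F, B7=F, B8=E, B9=T
test 3 (c=5, x=5) hits B1=T, B1=F, B2=F, B3=S, B4=F, B6=T, B7=F, B8=E, B9=T
test 4 (c=1, x=8) hits B1=T, B1=F, B2=F, B3=S, B4=F, B6=T, B7=T, B8=S
test 5 (c=3, x=3) hits B1=T, B1=F, B2=F, B3=S, B4=T, B5=T, B7=T, B8=S
test 6 (c=8, x=3) hits B1=T, B1=F, B2=F, B3=S, B4=T, B5=T, B7=F, B8=E, B9=F
test 7 (c=3, x=7) hits B1=T, B1=F, B2=F, B3=E, B4=T, B5=F, B7=T, B8=S
union over the pool: B1=T, B1=F, B2=F, B3=S, B3=E, B4=T, B4=F, B5=T, B5=F, B6=T, B7=T, B7=F, B8=S, B8=E, B9=T, B9=F
uncovered (2 of 18): B2=T, B6=F

Answer: B2=T, B6=F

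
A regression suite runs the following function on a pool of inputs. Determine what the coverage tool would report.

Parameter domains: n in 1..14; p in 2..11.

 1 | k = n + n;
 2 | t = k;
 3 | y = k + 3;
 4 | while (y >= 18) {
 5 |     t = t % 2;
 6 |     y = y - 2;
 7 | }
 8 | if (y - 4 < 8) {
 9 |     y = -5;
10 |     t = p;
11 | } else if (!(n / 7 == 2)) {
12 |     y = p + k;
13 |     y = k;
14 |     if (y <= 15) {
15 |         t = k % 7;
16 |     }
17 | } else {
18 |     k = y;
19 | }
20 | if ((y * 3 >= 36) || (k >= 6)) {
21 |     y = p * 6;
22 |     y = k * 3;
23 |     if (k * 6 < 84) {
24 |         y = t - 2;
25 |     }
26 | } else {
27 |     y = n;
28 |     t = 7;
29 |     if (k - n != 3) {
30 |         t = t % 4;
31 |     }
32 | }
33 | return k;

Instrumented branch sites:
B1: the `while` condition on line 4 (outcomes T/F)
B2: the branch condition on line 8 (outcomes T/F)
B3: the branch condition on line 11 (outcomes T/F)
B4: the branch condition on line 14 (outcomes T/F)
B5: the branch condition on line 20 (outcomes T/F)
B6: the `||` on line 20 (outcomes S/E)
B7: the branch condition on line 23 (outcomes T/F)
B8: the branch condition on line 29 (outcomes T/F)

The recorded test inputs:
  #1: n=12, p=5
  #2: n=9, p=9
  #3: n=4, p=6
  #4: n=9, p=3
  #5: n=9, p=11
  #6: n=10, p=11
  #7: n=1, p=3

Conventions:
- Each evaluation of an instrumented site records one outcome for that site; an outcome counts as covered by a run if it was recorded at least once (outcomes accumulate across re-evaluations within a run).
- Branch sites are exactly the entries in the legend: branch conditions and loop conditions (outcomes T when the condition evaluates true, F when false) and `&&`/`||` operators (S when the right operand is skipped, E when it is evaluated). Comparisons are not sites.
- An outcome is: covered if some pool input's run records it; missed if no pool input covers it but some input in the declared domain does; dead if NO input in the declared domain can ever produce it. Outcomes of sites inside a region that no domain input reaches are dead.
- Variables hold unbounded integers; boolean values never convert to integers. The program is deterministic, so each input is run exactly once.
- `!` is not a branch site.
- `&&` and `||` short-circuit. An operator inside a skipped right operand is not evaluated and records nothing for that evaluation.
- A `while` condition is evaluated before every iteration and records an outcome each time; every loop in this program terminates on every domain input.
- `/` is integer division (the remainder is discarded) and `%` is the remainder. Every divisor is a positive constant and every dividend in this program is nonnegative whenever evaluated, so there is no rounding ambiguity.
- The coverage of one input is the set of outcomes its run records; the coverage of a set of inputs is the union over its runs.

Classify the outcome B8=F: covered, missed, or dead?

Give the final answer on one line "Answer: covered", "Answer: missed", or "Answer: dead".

no pool input records B8=F
checking all 140 inputs in the declared domain: B8=F is never recorded -> dead

Answer: dead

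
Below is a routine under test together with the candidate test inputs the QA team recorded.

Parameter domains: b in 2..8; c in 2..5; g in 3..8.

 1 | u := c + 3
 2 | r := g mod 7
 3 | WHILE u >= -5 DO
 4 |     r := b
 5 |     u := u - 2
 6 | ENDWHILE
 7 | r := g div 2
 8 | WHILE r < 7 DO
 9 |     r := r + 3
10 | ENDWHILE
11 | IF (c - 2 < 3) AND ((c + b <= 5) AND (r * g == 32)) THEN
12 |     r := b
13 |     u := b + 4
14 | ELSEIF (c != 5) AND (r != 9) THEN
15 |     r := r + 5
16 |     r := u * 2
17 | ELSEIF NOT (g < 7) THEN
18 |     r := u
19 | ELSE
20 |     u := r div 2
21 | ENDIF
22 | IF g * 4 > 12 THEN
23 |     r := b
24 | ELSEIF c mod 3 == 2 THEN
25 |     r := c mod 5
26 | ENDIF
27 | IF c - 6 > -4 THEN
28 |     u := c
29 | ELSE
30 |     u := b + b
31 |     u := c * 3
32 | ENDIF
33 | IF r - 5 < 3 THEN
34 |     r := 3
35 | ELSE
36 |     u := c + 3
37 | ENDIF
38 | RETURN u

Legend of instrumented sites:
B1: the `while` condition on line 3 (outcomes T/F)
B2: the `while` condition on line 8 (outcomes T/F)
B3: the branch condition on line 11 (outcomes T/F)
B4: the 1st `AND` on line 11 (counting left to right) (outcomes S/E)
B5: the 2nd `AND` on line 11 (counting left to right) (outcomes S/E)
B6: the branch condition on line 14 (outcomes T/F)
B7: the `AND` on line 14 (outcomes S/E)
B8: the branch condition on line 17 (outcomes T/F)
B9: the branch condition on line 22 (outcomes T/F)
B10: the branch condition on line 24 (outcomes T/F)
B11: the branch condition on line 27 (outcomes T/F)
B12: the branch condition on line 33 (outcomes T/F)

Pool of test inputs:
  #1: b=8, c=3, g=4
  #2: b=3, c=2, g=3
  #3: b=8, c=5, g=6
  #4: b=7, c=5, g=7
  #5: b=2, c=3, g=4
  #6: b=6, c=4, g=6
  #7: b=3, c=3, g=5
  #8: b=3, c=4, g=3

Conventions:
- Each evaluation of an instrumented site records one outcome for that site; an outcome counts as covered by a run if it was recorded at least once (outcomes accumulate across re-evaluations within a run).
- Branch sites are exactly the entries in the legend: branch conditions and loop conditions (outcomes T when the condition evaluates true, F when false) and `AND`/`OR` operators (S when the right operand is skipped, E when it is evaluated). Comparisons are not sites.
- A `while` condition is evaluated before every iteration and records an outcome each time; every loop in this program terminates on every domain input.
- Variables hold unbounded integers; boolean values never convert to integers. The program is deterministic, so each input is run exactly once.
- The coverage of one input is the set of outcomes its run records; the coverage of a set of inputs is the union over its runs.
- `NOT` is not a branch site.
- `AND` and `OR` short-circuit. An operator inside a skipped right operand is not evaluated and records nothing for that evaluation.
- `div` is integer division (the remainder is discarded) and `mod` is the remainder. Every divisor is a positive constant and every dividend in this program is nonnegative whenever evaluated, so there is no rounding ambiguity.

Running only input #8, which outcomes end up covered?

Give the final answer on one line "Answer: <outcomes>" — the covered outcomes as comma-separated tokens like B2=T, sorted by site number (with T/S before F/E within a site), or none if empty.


Tracing the run of input #8 (b=3, c=4, g=3):
  B1->T, B1->T, B1->T, B1->T, B1->T, B1->T, B1->T, B1->F, B2->T, B2->T
  B2->F, B4->E, B5->S, B3->F, B7->E, B6->T, B9->F, B10->F, B11->T, B12->T
collecting distinct outcomes: B1=T, B1=F, B2=T, B2=F, B3=F, B4=E, B5=S, B6=T, B7=E, B9=F, B10=F, B11=T, B12=T
Answer: B1=T, B1=F, B2=T, B2=F, B3=F, B4=E, B5=S, B6=T, B7=E, B9=F, B10=F, B11=T, B12=T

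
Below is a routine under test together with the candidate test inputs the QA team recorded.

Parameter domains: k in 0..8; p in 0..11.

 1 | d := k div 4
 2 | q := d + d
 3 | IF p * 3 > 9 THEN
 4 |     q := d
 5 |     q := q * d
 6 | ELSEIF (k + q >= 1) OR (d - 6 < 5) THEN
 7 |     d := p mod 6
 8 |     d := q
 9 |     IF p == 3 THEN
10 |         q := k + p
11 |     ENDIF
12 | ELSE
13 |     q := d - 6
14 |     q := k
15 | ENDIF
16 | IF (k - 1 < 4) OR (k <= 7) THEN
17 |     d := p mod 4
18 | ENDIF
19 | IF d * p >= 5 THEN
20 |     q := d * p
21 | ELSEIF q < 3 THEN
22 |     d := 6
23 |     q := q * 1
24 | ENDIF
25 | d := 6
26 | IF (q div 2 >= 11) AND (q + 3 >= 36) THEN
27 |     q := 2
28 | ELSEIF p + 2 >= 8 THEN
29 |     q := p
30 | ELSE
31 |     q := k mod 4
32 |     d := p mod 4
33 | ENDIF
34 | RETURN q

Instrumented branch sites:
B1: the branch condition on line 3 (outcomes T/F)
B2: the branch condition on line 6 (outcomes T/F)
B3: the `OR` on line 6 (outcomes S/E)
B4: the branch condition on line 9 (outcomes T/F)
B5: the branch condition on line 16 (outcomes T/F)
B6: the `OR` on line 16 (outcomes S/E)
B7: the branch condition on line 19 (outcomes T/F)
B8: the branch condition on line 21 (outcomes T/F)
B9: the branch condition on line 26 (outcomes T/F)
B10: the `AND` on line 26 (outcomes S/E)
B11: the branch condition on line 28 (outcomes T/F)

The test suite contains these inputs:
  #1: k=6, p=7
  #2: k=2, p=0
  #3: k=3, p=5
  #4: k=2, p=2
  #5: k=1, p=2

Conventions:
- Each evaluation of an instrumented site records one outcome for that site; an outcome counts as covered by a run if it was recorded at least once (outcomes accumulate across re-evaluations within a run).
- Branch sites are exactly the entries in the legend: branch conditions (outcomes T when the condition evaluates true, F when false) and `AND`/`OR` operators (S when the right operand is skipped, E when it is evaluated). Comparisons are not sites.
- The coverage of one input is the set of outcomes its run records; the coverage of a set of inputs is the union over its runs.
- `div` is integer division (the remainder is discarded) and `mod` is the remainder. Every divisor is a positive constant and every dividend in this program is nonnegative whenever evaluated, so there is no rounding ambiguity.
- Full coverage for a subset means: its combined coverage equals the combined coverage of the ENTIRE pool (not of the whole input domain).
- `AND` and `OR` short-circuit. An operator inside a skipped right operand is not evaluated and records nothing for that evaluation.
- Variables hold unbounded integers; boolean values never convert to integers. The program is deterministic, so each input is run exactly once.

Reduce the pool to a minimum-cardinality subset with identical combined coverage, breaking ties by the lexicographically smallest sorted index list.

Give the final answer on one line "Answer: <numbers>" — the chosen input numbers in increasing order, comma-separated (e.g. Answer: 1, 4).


run #1 (k=6, p=7) runs B1->T, B6->E, B5->T, B7->T, B10->S, B9->F, B11->T; records B1=T, B5=T, B6=E, B7=T, B9=F, B10=S, B11=T
run #2 (k=2, p=0) runs B1->F, B3->S, B2->T, B4->F, B6->S, B5->T, B7->F, B8->T, B10->S, B9->F, B11->F; records B1=F, B2=T, B3=S, B4=F, B5=T, B6=S, B7=F, B8=T, B9=F, B10=S, B11=F
run #3 (k=3, p=5) runs B1->T, B6->S, B5->T, B7->T, B10->S, B9->F, B11->F; records B1=T, B5=T, B6=S, B7=T, B9=F, B10=S, B11=F
run #4 (k=2, p=2) runs B1->F, B3->S, B2->T, B4->F, B6->S, B5->T, B7->F, B8->T, B10->S, B9->F, B11->F; records B1=F, B2=T, B3=S, B4=F, B5=T, B6=S, B7=F, B8=T, B9=F, B10=S, B11=F
run #5 (k=1, p=2) runs B1->F, B3->S, B2->T, B4->F, B6->S, B5->T, B7->F, B8->T, B10->S, B9->F, B11->F; records B1=F, B2=T, B3=S, B4=F, B5=T, B6=S, B7=F, B8=T, B9=F, B10=S, B11=F
together the pool reaches 15 outcomes: B1=T, B1=F, B2=T, B3=S, B4=F, B5=T, B6=S, B6=E, B7=T, B7=F, B8=T, B9=F, B10=S, B11=T, B11=F
every size-1 subset falls short of the 15 outcomes (best: 11/15)
at size 2, {1, 2} reaches all 15 outcomes; every lexicographically earlier size-2 subset fails
Answer: 1, 2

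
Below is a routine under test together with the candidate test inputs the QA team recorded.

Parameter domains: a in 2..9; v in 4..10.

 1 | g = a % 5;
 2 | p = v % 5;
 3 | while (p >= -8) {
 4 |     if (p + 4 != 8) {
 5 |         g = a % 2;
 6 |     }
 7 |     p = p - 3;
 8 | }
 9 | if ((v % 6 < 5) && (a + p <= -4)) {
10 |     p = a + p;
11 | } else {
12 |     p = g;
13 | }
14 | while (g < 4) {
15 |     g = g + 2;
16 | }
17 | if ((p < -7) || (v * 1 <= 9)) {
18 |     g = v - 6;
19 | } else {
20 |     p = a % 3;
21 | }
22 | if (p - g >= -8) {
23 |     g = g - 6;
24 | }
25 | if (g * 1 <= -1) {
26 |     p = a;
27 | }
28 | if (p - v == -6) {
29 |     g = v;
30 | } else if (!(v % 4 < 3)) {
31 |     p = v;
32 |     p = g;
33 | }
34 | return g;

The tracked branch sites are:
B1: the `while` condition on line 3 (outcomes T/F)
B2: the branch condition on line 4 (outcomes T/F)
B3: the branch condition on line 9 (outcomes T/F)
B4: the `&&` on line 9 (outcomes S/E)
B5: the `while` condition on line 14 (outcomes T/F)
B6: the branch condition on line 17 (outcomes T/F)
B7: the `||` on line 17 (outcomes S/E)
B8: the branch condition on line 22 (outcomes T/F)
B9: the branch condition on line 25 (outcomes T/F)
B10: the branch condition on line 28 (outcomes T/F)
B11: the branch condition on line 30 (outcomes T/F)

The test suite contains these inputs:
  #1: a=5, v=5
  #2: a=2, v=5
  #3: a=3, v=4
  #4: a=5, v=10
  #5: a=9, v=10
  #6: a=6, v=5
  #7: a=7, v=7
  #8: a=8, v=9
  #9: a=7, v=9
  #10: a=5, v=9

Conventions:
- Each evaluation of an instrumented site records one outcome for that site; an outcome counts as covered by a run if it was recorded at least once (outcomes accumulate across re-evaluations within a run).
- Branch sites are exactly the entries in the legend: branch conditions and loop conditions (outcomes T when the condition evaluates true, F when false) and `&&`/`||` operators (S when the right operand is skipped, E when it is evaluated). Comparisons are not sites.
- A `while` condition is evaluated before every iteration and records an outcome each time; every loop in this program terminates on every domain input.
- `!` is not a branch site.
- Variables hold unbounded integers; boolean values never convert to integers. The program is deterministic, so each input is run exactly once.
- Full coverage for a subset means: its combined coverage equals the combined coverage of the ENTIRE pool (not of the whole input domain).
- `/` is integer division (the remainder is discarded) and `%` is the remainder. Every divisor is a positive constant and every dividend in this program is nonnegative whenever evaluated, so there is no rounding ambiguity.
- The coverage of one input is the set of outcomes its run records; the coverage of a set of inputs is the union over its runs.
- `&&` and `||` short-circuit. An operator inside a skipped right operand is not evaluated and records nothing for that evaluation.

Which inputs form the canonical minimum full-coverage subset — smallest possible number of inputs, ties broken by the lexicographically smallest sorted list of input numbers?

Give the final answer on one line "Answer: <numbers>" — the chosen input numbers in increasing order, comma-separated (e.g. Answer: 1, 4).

#1 (a=5, v=5) -> B1->T, B2->T, B1->T, B2->T, B1->T, B2->T, B1->F, B4->S, B3->F, B5->T, B5->T, B5->F, B7->E, B6->T, ...; covered: B1=T, B1=F, B2=T, B3=F, B4=S, B5=T, B5=F, B6=T, B7=E, B8=T, B9=T, B10=F, B11=F
#2 (a=2, v=5) -> B1->T, B2->T, B1->T, B2->T, B1->T, B2->T, B1->F, B4->S, B3->F, B5->T, B5->T, B5->F, B7->E, B6->T, ...; covered: B1=T, B1=F, B2=T, B3=F, B4=S, B5=T, B5=F, B6=T, B7=E, B8=T, B9=T, B10=F, B11=F
#3 (a=3, v=4) -> B1->T, B2->F, B1->T, B2->T, B1->T, B2->T, B1->T, B2->T, B1->T, B2->T, B1->F, B4->E, B3->T, B5->T, ...; covered: B1=T, B1=F, B2=T, B2=F, B3=T, B4=E, B5=T, B5=F, B6=T, B7=S, B8=T, B9=T, B10=F, B11=F
#4 (a=5, v=10) -> B1->T, B2->T, B1->T, B2->T, B1->T, B2->T, B1->F, B4->E, B3->T, B5->T, B5->T, B5->F, B7->E, B6->F, ...; covered: B1=T, B1=F, B2=T, B3=T, B4=E, B5=T, B5=F, B6=F, B7=E, B8=T, B9=T, B10=F, B11=F
#5 (a=9, v=10) -> B1->T, B2->T, B1->T, B2->T, B1->T, B2->T, B1->F, B4->E, B3->F, B5->T, B5->T, B5->F, B7->E, B6->F, ...; covered: B1=T, B1=F, B2=T, B3=F, B4=E, B5=T, B5=F, B6=F, B7=E, B8=T, B9=T, B10=F, B11=F
#6 (a=6, v=5) -> B1->T, B2->T, B1->T, B2->T, B1->T, B2->T, B1->F, B4->S, B3->F, B5->T, B5->T, B5->F, B7->E, B6->T, ...; covered: B1=T, B1=F, B2=T, B3=F, B4=S, B5=T, B5=F, B6=T, B7=E, B8=T, B9=T, B10=F, B11=F
#7 (a=7, v=7) -> B1->T, B2->T, B1->T, B2->T, B1->T, B2->T, B1->T, B2->T, B1->F, B4->E, B3->F, B5->T, B5->T, B5->F, ...; covered: B1=T, B1=F, B2=T, B3=F, B4=E, B5=T, B5=F, B6=T, B7=E, B8=T, B9=T, B10=F, B11=T
#8 (a=8, v=9) -> B1->T, B2->F, B1->T, B2->T, B1->T, B2->T, B1->T, B2->T, B1->T, B2->T, B1->F, B4->E, B3->F, B5->T, ...; covered: B1=T, B1=F, B2=T, B2=F, B3=F, B4=E, B5=T, B5=F, B6=T, B7=E, B8=T, B9=T, B10=F, B11=F
#9 (a=7, v=9) -> B1->T, B2->F, B1->T, B2->T, B1->T, B2->T, B1->T, B2->T, B1->T, B2->T, B1->F, B4->E, B3->T, B5->T, ...; covered: B1=T, B1=F, B2=T, B2=F, B3=T, B4=E, B5=T, B5=F, B6=T, B7=E, B8=T, B9=T, B10=F, B11=F
#10 (a=5, v=9) -> B1->T, B2->F, B1->T, B2->T, B1->T, B2->T, B1->T, B2->T, B1->T, B2->T, B1->F, B4->E, B3->T, B5->T, ...; covered: B1=T, B1=F, B2=T, B2=F, B3=T, B4=E, B5=T, B5=F, B6=T, B7=E, B8=F, B9=F, B10=F, B11=F
union over all inputs: B1=T, B1=F, B2=T, B2=F, B3=T, B3=F, B4=S, B4=E, B5=T, B5=F, B6=T, B6=F, B7=S, B7=E, B8=T, B8=F, B9=T, B9=F, B10=F, B11=T, B11=F (21 outcomes)
no size-1 subset reaches all 21 outcomes (best union: 14/21)
no size-2 subset reaches all 21 outcomes (best union: 18/21)
no size-3 subset reaches all 21 outcomes (best union: 19/21)
no size-4 subset reaches all 21 outcomes (best union: 20/21)
at size 5, {1, 3, 4, 7, 10} reaches all 21 outcomes; every lexicographically earlier size-5 subset fails

Answer: 1, 3, 4, 7, 10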